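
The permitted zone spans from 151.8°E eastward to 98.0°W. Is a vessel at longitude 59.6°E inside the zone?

Band width going east from +151.8° to -98.0°: ((-98.0 − 151.8) mod 360) = 110.2°.
Offset of +59.6° east of the west edge: ((59.6 − 151.8) mod 360) = 267.8°.
267.8° > 110.2° ⇒ outside.

No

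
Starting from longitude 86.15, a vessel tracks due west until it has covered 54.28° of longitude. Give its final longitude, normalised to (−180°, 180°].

Start at +86.15°; shift −54.28° → +31.87°.
+31.87° already lies in (−180°, 180°].

+31.87°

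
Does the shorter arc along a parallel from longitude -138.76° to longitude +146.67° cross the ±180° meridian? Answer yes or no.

Yes

Naïve |146.67 − -138.76| = 285.43° > 180°, so the shorter arc goes the other way round — across 180°.
Signed shortest Δλ = ((146.67 − -138.76 + 180) mod 360) − 180 = -74.57°.
Going west by 74.57° from -138.76° passes through 180° before reaching +146.67°.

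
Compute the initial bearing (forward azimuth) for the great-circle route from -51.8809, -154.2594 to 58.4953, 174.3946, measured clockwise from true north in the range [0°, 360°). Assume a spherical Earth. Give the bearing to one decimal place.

342.8°

Δλ = 174.3946 − -154.2594 = 328.6540°; wrapped into (−180°, 180°]: -31.3460°.
θ = atan2( sin Δλ · cos φ₂ , cos φ₁ · sin φ₂ − sin φ₁ · cos φ₂ · cos Δλ )
  = atan2(-0.27184, 0.87742) = -17.214° → normalised to [0°, 360°): 342.786°.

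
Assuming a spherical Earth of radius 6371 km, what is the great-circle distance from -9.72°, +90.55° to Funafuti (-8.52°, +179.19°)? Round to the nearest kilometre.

Δλ = 179.19 − 90.55 = 88.64°.
Δφ = -8.52 − -9.72 = 1.20°.
a = sin²(Δφ/2) + cos φ₁ · cos φ₂ · sin²(Δλ/2) = 0.475926.
c = 2·atan2(√a, √(1−a)) = 1.52263 rad → d = 6371·c ≈ 9700.67 km.

9701 km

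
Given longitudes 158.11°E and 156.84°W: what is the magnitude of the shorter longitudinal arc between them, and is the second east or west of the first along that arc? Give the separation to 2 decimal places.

Raw difference: -156.84 − 158.11 = -314.95°.
Normalise into (−180°, 180°]: -314.95° + 360° = 45.05°.
Positive ⇒ the second point lies to the east; separation 45.05°.

45.05° east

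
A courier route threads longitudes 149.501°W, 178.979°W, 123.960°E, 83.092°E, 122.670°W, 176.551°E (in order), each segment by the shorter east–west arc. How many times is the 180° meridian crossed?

3

Leg 1: -149.501° → -178.979°, shortest Δλ = -29.478° (west) — does not cross 180°.
Leg 2: -178.979° → +123.960°, shortest Δλ = -57.061° (west) — crosses 180°.
Leg 3: +123.960° → +83.092°, shortest Δλ = -40.868° (west) — does not cross 180°.
Leg 4: +83.092° → -122.670°, shortest Δλ = 154.238° (east) — crosses 180°.
Leg 5: -122.670° → +176.551°, shortest Δλ = -60.779° (west) — crosses 180°.
Total crossings: 3.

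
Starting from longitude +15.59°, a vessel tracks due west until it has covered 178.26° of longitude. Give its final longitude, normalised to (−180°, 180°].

Start at +15.59°; shift −178.26° → -162.67°.
-162.67° already lies in (−180°, 180°].

-162.67°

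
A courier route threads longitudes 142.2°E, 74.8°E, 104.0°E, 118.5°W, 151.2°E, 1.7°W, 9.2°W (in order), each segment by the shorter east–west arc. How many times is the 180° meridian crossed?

2

Leg 1: +142.2° → +74.8°, shortest Δλ = -67.4° (west) — does not cross 180°.
Leg 2: +74.8° → +104.0°, shortest Δλ = 29.2° (east) — does not cross 180°.
Leg 3: +104.0° → -118.5°, shortest Δλ = 137.5° (east) — crosses 180°.
Leg 4: -118.5° → +151.2°, shortest Δλ = -90.3° (west) — crosses 180°.
Leg 5: +151.2° → -1.7°, shortest Δλ = -152.9° (west) — does not cross 180°.
Leg 6: -1.7° → -9.2°, shortest Δλ = -7.5° (west) — does not cross 180°.
Total crossings: 2.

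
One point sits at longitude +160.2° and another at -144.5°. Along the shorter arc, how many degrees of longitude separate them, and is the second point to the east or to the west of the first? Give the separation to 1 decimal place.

55.3° east

Raw difference: -144.5 − 160.2 = -304.7°.
Normalise into (−180°, 180°]: -304.7° + 360° = 55.3°.
Positive ⇒ the second point lies to the east; separation 55.3°.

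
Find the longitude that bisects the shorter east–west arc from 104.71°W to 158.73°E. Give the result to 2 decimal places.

Signed shortest Δλ from -104.71° to +158.73° is -96.56°.
Midpoint longitude = -104.71° + (-96.56°)/2 = -104.71° − 48.28° = -152.99°.
(The naïve average (-104.71 + +158.73)/2 = 27.01° is on the wrong side of the globe.)

152.99°W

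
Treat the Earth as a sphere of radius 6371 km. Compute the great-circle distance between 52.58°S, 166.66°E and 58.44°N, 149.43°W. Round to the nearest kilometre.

12964 km

Δλ = -149.43 − 166.66 = -316.09°; wrapped into (−180°, 180°]: 43.91°.
Δφ = 58.44 − -52.58 = 111.02°.
a = sin²(Δφ/2) + cos φ₁ · cos φ₂ · sin²(Δλ/2) = 0.723804.
c = 2·atan2(√a, √(1−a)) = 2.03489 rad → d = 6371·c ≈ 12964.25 km.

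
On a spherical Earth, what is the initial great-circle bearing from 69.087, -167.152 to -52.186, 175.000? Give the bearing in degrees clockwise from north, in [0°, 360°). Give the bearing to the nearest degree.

193°

Δλ = 175.000 − -167.152 = 342.152°; wrapped into (−180°, 180°]: -17.848°.
θ = atan2( sin Δλ · cos φ₂ , cos φ₁ · sin φ₂ − sin φ₁ · cos φ₂ · cos Δλ )
  = atan2(-0.18791, -0.82714) = -167.201° → normalised to [0°, 360°): 192.799°.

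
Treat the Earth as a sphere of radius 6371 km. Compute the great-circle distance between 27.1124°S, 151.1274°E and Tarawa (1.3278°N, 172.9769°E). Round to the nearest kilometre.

3933 km

Δλ = 172.9769 − 151.1274 = 21.8495°.
Δφ = 1.3278 − -27.1124 = 28.4402°.
a = sin²(Δφ/2) + cos φ₁ · cos φ₂ · sin²(Δλ/2) = 0.092305.
c = 2·atan2(√a, √(1−a)) = 0.61739 rad → d = 6371·c ≈ 3933.41 km.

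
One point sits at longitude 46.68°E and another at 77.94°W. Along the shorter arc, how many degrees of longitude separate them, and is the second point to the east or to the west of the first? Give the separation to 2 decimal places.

Raw difference: -77.94 − 46.68 = -124.62°.
Normalise into (−180°, 180°]: -124.62° stays -124.62°.
Negative ⇒ the second point lies to the west; separation 124.62°.

124.62° west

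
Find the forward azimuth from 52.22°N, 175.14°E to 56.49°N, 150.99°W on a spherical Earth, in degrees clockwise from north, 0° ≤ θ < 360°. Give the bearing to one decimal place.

Δλ = -150.99 − 175.14 = -326.13°; wrapped into (−180°, 180°]: 33.87°.
θ = atan2( sin Δλ · cos φ₂ , cos φ₁ · sin φ₂ − sin φ₁ · cos φ₂ · cos Δλ )
  = atan2(0.30768, 0.14850) = 64.236° → normalised to [0°, 360°): 64.236°.

64.2°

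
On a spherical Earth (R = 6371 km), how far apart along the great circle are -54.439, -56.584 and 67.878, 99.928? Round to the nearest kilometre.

18085 km

Δλ = 99.928 − -56.584 = 156.512°.
Δφ = 67.878 − -54.439 = 122.317°.
a = sin²(Δφ/2) + cos φ₁ · cos φ₂ · sin²(Δλ/2) = 0.977236.
c = 2·atan2(√a, √(1−a)) = 2.83868 rad → d = 6371·c ≈ 18085.23 km.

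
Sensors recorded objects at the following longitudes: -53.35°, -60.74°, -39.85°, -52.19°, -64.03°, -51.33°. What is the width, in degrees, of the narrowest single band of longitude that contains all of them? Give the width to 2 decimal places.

24.18°

Sort the longitudes: -64.03°, -60.74°, -53.35°, -52.19°, -51.33°, -39.85°.
Eastward gaps between consecutive values (wrapping around): 3.29°, 7.39°, 1.16°, 0.86°, 11.48°, 335.82°.
Largest gap = 335.82° ⇒ minimal covering band is its complement: 360° − 335.82° = 24.18°.
Band runs from -64.03° eastward to -39.85°.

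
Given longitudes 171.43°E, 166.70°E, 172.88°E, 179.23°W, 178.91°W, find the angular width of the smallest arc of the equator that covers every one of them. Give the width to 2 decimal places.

14.39°

Sort the longitudes: -179.23°, -178.91°, +166.70°, +171.43°, +172.88°.
Eastward gaps between consecutive values (wrapping around): 0.32°, 345.61°, 4.73°, 1.45°, 7.89°.
Largest gap = 345.61° ⇒ minimal covering band is its complement: 360° − 345.61° = 14.39°.
Band runs from +166.70° eastward to -178.91°, crossing the antimeridian.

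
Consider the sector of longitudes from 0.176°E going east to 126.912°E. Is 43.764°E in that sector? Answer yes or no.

Yes

Band width going east from +0.176° to +126.912°: ((126.912 − 0.176) mod 360) = 126.736°.
Offset of +43.764° east of the west edge: ((43.764 − 0.176) mod 360) = 43.588°.
43.588° ≤ 126.736° ⇒ inside.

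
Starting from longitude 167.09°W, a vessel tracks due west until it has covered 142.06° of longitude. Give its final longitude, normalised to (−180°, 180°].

50.85°E

Start at -167.09°; shift −142.06° → -309.15°.
-309.15° lies outside (−180°, 180°]; add 360° → +50.85°.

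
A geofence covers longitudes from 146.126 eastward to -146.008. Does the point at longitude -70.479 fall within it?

No

Band width going east from +146.126° to -146.008°: ((-146.008 − 146.126) mod 360) = 67.866°.
Offset of -70.479° east of the west edge: ((-70.479 − 146.126) mod 360) = 143.395°.
143.395° > 67.866° ⇒ outside.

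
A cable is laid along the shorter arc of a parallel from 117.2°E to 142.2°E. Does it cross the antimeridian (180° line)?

Signed shortest Δλ = ((142.2 − 117.2 + 180) mod 360) − 180 = 25.0°.
Going east by 25.0° from +117.2° reaches +142.2° without touching 180°.

No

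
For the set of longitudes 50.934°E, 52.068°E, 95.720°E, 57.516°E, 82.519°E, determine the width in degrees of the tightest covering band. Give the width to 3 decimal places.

44.786°

Sort the longitudes: +50.934°, +52.068°, +57.516°, +82.519°, +95.720°.
Eastward gaps between consecutive values (wrapping around): 1.134°, 5.448°, 25.003°, 13.201°, 315.214°.
Largest gap = 315.214° ⇒ minimal covering band is its complement: 360° − 315.214° = 44.786°.
Band runs from +50.934° eastward to +95.720°.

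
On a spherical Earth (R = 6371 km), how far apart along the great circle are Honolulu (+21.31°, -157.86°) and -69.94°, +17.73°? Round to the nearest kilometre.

14600 km

Δλ = 17.73 − -157.86 = 175.59°.
Δφ = -69.94 − 21.31 = -91.25°.
a = sin²(Δφ/2) + cos φ₁ · cos φ₂ · sin²(Δλ/2) = 0.829986.
c = 2·atan2(√a, √(1−a)) = 2.29158 rad → d = 6371·c ≈ 14599.65 km.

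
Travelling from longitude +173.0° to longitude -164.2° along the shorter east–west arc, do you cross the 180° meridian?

Yes

Naïve |-164.2 − 173.0| = 337.2° > 180°, so the shorter arc goes the other way round — across 180°.
Signed shortest Δλ = ((-164.2 − 173.0 + 180) mod 360) − 180 = 22.8°.
Going east by 22.8° from +173.0° passes through 180° before reaching -164.2°.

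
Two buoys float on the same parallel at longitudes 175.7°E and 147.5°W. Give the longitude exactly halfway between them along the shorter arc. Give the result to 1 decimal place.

165.9°W

Signed shortest Δλ from +175.7° to -147.5° is +36.8°.
Midpoint longitude = +175.7° + (+36.8°)/2 = +175.7° + 18.4° = +194.1°.
Normalise into (−180°, 180°]: -165.9°.
(The naïve average (+175.7 + -147.5)/2 = 14.1° is on the wrong side of the globe.)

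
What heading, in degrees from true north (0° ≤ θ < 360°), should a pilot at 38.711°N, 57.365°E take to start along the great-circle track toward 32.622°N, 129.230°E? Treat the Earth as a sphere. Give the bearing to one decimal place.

Δλ = 129.230 − 57.365 = 71.865°.
θ = atan2( sin Δλ · cos φ₂ , cos φ₁ · sin φ₂ − sin φ₁ · cos φ₂ · cos Δλ )
  = atan2(0.80041, 0.25671) = 72.218° → normalised to [0°, 360°): 72.218°.

72.2°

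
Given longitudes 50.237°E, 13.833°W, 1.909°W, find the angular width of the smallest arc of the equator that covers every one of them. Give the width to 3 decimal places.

64.070°

Sort the longitudes: -13.833°, -1.909°, +50.237°.
Eastward gaps between consecutive values (wrapping around): 11.924°, 52.146°, 295.930°.
Largest gap = 295.930° ⇒ minimal covering band is its complement: 360° − 295.930° = 64.070°.
Band runs from -13.833° eastward to +50.237°.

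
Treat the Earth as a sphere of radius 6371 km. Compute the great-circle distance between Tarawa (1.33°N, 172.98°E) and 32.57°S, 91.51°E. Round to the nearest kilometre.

9289 km

Δλ = 91.51 − 172.98 = -81.47°.
Δφ = -32.57 − 1.33 = -33.90°.
a = sin²(Δφ/2) + cos φ₁ · cos φ₂ · sin²(Δλ/2) = 0.443764.
c = 2·atan2(√a, √(1−a)) = 1.45809 rad → d = 6371·c ≈ 9289.47 km.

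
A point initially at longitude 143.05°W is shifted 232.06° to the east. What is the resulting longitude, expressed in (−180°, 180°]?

Start at -143.05°; shift +232.06° → +89.01°.
+89.01° already lies in (−180°, 180°].

89.01°E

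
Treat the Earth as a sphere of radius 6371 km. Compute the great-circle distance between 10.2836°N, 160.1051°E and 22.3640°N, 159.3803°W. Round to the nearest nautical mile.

2435 nmi

Δλ = -159.3803 − 160.1051 = -319.4854°; wrapped into (−180°, 180°]: 40.5146°.
Δφ = 22.3640 − 10.2836 = 12.0804°.
a = sin²(Δφ/2) + cos φ₁ · cos φ₂ · sin²(Δλ/2) = 0.120155.
c = 2·atan2(√a, √(1−a)) = 0.70796 rad → d = 6371·c ≈ 4510.41 km ≈ 2435.43 nmi.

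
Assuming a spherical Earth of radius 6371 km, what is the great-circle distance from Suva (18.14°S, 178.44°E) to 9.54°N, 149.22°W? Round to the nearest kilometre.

4698 km

Δλ = -149.22 − 178.44 = -327.66°; wrapped into (−180°, 180°]: 32.34°.
Δφ = 9.54 − -18.14 = 27.68°.
a = sin²(Δφ/2) + cos φ₁ · cos φ₂ · sin²(Δλ/2) = 0.129904.
c = 2·atan2(√a, √(1−a)) = 0.73744 rad → d = 6371·c ≈ 4698.23 km.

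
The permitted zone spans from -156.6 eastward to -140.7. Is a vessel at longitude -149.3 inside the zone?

Yes

Band width going east from -156.6° to -140.7°: ((-140.7 − -156.6) mod 360) = 15.9°.
Offset of -149.3° east of the west edge: ((-149.3 − -156.6) mod 360) = 7.3°.
7.3° ≤ 15.9° ⇒ inside.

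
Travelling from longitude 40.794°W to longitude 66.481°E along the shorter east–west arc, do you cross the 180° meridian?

Signed shortest Δλ = ((66.481 − -40.794 + 180) mod 360) − 180 = 107.275°.
Going east by 107.275° from -40.794° reaches +66.481° without touching 180°.

No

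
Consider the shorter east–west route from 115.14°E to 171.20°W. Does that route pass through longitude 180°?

Yes

Naïve |-171.20 − 115.14| = 286.34° > 180°, so the shorter arc goes the other way round — across 180°.
Signed shortest Δλ = ((-171.20 − 115.14 + 180) mod 360) − 180 = 73.66°.
Going east by 73.66° from +115.14° passes through 180° before reaching -171.20°.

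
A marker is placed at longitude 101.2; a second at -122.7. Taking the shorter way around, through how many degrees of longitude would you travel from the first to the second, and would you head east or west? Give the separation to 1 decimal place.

136.1° east

Raw difference: -122.7 − 101.2 = -223.9°.
Normalise into (−180°, 180°]: -223.9° + 360° = 136.1°.
Positive ⇒ the second point lies to the east; separation 136.1°.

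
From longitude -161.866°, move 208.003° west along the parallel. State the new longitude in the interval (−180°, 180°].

-9.869°

Start at -161.866°; shift −208.003° → -369.869°.
-369.869° lies outside (−180°, 180°]; add 360° → -9.869°.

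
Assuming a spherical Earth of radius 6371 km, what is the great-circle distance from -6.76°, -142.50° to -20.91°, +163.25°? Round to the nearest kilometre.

Δλ = 163.25 − -142.50 = 305.75°; wrapped into (−180°, 180°]: -54.25°.
Δφ = -20.91 − -6.76 = -14.15°.
a = sin²(Δφ/2) + cos φ₁ · cos φ₂ · sin²(Δλ/2) = 0.208005.
c = 2·atan2(√a, √(1−a)) = 0.94716 rad → d = 6371·c ≈ 6034.37 km.

6034 km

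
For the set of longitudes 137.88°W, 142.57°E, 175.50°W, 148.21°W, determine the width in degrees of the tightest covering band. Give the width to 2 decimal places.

79.55°

Sort the longitudes: -175.50°, -148.21°, -137.88°, +142.57°.
Eastward gaps between consecutive values (wrapping around): 27.29°, 10.33°, 280.45°, 41.93°.
Largest gap = 280.45° ⇒ minimal covering band is its complement: 360° − 280.45° = 79.55°.
Band runs from +142.57° eastward to -137.88°, crossing the antimeridian.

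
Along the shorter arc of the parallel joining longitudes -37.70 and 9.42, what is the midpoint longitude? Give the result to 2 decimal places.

-14.14°

Signed shortest Δλ from -37.70° to +9.42° is +47.12°.
Midpoint longitude = -37.70° + (+47.12°)/2 = -37.70° + 23.56° = -14.14°.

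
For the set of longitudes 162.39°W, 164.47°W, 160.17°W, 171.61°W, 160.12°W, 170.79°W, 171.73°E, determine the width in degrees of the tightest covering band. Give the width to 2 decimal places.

Sort the longitudes: -171.61°, -170.79°, -164.47°, -162.39°, -160.17°, -160.12°, +171.73°.
Eastward gaps between consecutive values (wrapping around): 0.82°, 6.32°, 2.08°, 2.22°, 0.05°, 331.85°, 16.66°.
Largest gap = 331.85° ⇒ minimal covering band is its complement: 360° − 331.85° = 28.15°.
Band runs from +171.73° eastward to -160.12°, crossing the antimeridian.

28.15°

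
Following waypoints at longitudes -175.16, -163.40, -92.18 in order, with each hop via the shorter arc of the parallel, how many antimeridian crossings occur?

Leg 1: -175.16° → -163.40°, shortest Δλ = 11.76° (east) — does not cross 180°.
Leg 2: -163.40° → -92.18°, shortest Δλ = 71.22° (east) — does not cross 180°.
Total crossings: 0.

0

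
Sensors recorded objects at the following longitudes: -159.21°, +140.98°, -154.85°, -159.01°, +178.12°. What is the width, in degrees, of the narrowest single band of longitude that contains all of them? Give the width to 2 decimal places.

Sort the longitudes: -159.21°, -159.01°, -154.85°, +140.98°, +178.12°.
Eastward gaps between consecutive values (wrapping around): 0.20°, 4.16°, 295.83°, 37.14°, 22.67°.
Largest gap = 295.83° ⇒ minimal covering band is its complement: 360° − 295.83° = 64.17°.
Band runs from +140.98° eastward to -154.85°, crossing the antimeridian.

64.17°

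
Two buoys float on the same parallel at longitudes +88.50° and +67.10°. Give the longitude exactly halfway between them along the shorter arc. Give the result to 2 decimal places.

+77.80°

Signed shortest Δλ from +88.50° to +67.10° is -21.40°.
Midpoint longitude = +88.50° + (-21.40°)/2 = +88.50° − 10.70° = +77.80°.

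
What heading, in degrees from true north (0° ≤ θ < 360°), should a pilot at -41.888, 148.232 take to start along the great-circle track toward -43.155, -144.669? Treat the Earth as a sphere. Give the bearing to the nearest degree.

115°

Δλ = -144.669 − 148.232 = -292.901°; wrapped into (−180°, 180°]: 67.099°.
θ = atan2( sin Δλ · cos φ₂ , cos φ₁ · sin φ₂ − sin φ₁ · cos φ₂ · cos Δλ )
  = atan2(0.67201, -0.31965) = 115.439° → normalised to [0°, 360°): 115.439°.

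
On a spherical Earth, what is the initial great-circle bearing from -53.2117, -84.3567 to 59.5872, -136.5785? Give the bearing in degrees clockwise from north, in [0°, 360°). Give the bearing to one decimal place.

Δλ = -136.5785 − -84.3567 = -52.2218°.
θ = atan2( sin Δλ · cos φ₂ , cos φ₁ · sin φ₂ − sin φ₁ · cos φ₂ · cos Δλ )
  = atan2(-0.40012, 0.76482) = -27.616° → normalised to [0°, 360°): 332.384°.

332.4°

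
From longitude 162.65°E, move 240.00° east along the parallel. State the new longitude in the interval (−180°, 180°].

Start at +162.65°; shift +240.00° → +402.65°.
+402.65° lies outside (−180°, 180°]; subtract 360° → +42.65°.

42.65°E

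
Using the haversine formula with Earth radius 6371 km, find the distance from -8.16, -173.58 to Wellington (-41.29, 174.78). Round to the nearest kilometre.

Δλ = 174.78 − -173.58 = 348.36°; wrapped into (−180°, 180°]: -11.64°.
Δφ = -41.29 − -8.16 = -33.13°.
a = sin²(Δφ/2) + cos φ₁ · cos φ₂ · sin²(Δλ/2) = 0.088932.
c = 2·atan2(√a, √(1−a)) = 0.60564 rad → d = 6371·c ≈ 3858.55 km.

3859 km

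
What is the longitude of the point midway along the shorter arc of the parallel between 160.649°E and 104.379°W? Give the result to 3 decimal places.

Signed shortest Δλ from +160.649° to -104.379° is +94.972°.
Midpoint longitude = +160.649° + (+94.972°)/2 = +160.649° + 47.486° = +208.135°.
Normalise into (−180°, 180°]: -151.865°.
(The naïve average (+160.649 + -104.379)/2 = 28.135° is on the wrong side of the globe.)

151.865°W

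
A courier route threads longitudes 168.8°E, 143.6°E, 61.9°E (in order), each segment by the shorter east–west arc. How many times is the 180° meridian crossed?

0

Leg 1: +168.8° → +143.6°, shortest Δλ = -25.2° (west) — does not cross 180°.
Leg 2: +143.6° → +61.9°, shortest Δλ = -81.7° (west) — does not cross 180°.
Total crossings: 0.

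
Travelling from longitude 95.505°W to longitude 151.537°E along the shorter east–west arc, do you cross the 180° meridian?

Naïve |151.537 − -95.505| = 247.042° > 180°, so the shorter arc goes the other way round — across 180°.
Signed shortest Δλ = ((151.537 − -95.505 + 180) mod 360) − 180 = -112.958°.
Going west by 112.958° from -95.505° passes through 180° before reaching +151.537°.

Yes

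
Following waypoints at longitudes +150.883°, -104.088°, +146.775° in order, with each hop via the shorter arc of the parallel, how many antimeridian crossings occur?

Leg 1: +150.883° → -104.088°, shortest Δλ = 105.029° (east) — crosses 180°.
Leg 2: -104.088° → +146.775°, shortest Δλ = -109.137° (west) — crosses 180°.
Total crossings: 2.

2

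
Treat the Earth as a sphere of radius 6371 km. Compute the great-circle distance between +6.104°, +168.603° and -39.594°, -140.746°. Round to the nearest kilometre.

Δλ = -140.746 − 168.603 = -309.349°; wrapped into (−180°, 180°]: 50.651°.
Δφ = -39.594 − 6.104 = -45.698°.
a = sin²(Δφ/2) + cos φ₁ · cos φ₂ · sin²(Δλ/2) = 0.290980.
c = 2·atan2(√a, √(1−a)) = 1.13951 rad → d = 6371·c ≈ 7259.82 km.

7260 km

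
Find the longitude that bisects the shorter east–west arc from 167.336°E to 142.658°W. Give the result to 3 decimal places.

Signed shortest Δλ from +167.336° to -142.658° is +50.006°.
Midpoint longitude = +167.336° + (+50.006°)/2 = +167.336° + 25.003° = +192.339°.
Normalise into (−180°, 180°]: -167.661°.
(The naïve average (+167.336 + -142.658)/2 = 12.339° is on the wrong side of the globe.)

167.661°W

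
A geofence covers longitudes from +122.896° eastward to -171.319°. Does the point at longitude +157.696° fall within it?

Band width going east from +122.896° to -171.319°: ((-171.319 − 122.896) mod 360) = 65.785°.
Offset of +157.696° east of the west edge: ((157.696 − 122.896) mod 360) = 34.800°.
34.800° ≤ 65.785° ⇒ inside.

Yes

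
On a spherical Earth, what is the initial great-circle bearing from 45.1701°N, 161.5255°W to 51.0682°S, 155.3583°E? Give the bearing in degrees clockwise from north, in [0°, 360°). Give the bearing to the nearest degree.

Δλ = 155.3583 − -161.5255 = 316.8838°; wrapped into (−180°, 180°]: -43.1162°.
θ = atan2( sin Δλ · cos φ₂ , cos φ₁ · sin φ₂ − sin φ₁ · cos φ₂ · cos Δλ )
  = atan2(-0.42950, -0.87374) = -153.823° → normalised to [0°, 360°): 206.177°.

206°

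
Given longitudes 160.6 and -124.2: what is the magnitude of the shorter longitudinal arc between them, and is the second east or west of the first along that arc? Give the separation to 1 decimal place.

75.2° east

Raw difference: -124.2 − 160.6 = -284.8°.
Normalise into (−180°, 180°]: -284.8° + 360° = 75.2°.
Positive ⇒ the second point lies to the east; separation 75.2°.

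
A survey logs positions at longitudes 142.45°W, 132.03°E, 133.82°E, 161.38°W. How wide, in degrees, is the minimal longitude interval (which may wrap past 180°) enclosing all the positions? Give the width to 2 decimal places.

85.52°

Sort the longitudes: -161.38°, -142.45°, +132.03°, +133.82°.
Eastward gaps between consecutive values (wrapping around): 18.93°, 274.48°, 1.79°, 64.80°.
Largest gap = 274.48° ⇒ minimal covering band is its complement: 360° − 274.48° = 85.52°.
Band runs from +132.03° eastward to -142.45°, crossing the antimeridian.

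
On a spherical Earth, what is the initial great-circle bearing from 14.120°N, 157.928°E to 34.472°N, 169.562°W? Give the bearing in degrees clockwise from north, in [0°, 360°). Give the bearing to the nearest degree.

49°

Δλ = -169.562 − 157.928 = -327.490°; wrapped into (−180°, 180°]: 32.510°.
θ = atan2( sin Δλ · cos φ₂ , cos φ₁ · sin φ₂ − sin φ₁ · cos φ₂ · cos Δλ )
  = atan2(0.44307, 0.37930) = 49.434° → normalised to [0°, 360°): 49.434°.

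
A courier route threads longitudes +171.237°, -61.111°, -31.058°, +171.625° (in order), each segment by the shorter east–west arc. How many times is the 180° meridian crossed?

Leg 1: +171.237° → -61.111°, shortest Δλ = 127.652° (east) — crosses 180°.
Leg 2: -61.111° → -31.058°, shortest Δλ = 30.053° (east) — does not cross 180°.
Leg 3: -31.058° → +171.625°, shortest Δλ = -157.317° (west) — crosses 180°.
Total crossings: 2.

2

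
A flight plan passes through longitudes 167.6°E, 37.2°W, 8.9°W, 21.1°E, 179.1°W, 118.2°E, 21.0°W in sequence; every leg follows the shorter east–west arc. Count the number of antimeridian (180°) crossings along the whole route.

Leg 1: +167.6° → -37.2°, shortest Δλ = 155.2° (east) — crosses 180°.
Leg 2: -37.2° → -8.9°, shortest Δλ = 28.3° (east) — does not cross 180°.
Leg 3: -8.9° → +21.1°, shortest Δλ = 30.0° (east) — does not cross 180°.
Leg 4: +21.1° → -179.1°, shortest Δλ = 159.8° (east) — crosses 180°.
Leg 5: -179.1° → +118.2°, shortest Δλ = -62.7° (west) — crosses 180°.
Leg 6: +118.2° → -21.0°, shortest Δλ = -139.2° (west) — does not cross 180°.
Total crossings: 3.

3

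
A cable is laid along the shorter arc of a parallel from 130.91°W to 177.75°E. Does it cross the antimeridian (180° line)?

Naïve |177.75 − -130.91| = 308.66° > 180°, so the shorter arc goes the other way round — across 180°.
Signed shortest Δλ = ((177.75 − -130.91 + 180) mod 360) − 180 = -51.34°.
Going west by 51.34° from -130.91° passes through 180° before reaching +177.75°.

Yes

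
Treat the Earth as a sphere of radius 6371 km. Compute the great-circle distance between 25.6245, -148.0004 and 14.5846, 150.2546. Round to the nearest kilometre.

6509 km

Δλ = 150.2546 − -148.0004 = 298.2550°; wrapped into (−180°, 180°]: -61.7450°.
Δφ = 14.5846 − 25.6245 = -11.0399°.
a = sin²(Δφ/2) + cos φ₁ · cos φ₂ · sin²(Δλ/2) = 0.239008.
c = 2·atan2(√a, √(1−a)) = 1.02162 rad → d = 6371·c ≈ 6508.75 km.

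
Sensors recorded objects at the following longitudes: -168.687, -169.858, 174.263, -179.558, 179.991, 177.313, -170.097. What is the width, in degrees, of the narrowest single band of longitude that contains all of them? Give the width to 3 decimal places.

17.050°

Sort the longitudes: -179.558°, -170.097°, -169.858°, -168.687°, +174.263°, +177.313°, +179.991°.
Eastward gaps between consecutive values (wrapping around): 9.461°, 0.239°, 1.171°, 342.950°, 3.050°, 2.678°, 0.451°.
Largest gap = 342.950° ⇒ minimal covering band is its complement: 360° − 342.950° = 17.050°.
Band runs from +174.263° eastward to -168.687°, crossing the antimeridian.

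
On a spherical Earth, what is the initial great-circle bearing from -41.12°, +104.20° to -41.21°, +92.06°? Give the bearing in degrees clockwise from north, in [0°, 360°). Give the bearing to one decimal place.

Δλ = 92.06 − 104.20 = -12.14°.
θ = atan2( sin Δλ · cos φ₂ , cos φ₁ · sin φ₂ − sin φ₁ · cos φ₂ · cos Δλ )
  = atan2(-0.15821, -0.01263) = -94.566° → normalised to [0°, 360°): 265.434°.

265.4°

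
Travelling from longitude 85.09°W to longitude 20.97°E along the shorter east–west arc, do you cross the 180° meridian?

No

Signed shortest Δλ = ((20.97 − -85.09 + 180) mod 360) − 180 = 106.06°.
Going east by 106.06° from -85.09° reaches +20.97° without touching 180°.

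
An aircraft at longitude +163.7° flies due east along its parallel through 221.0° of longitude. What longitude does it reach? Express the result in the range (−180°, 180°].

+24.7°

Start at +163.7°; shift +221.0° → +384.7°.
+384.7° lies outside (−180°, 180°]; subtract 360° → +24.7°.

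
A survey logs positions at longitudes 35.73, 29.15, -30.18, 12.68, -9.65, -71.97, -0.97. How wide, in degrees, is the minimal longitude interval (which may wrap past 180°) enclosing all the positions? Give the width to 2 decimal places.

107.70°

Sort the longitudes: -71.97°, -30.18°, -9.65°, -0.97°, +12.68°, +29.15°, +35.73°.
Eastward gaps between consecutive values (wrapping around): 41.79°, 20.53°, 8.68°, 13.65°, 16.47°, 6.58°, 252.30°.
Largest gap = 252.30° ⇒ minimal covering band is its complement: 360° − 252.30° = 107.70°.
Band runs from -71.97° eastward to +35.73°.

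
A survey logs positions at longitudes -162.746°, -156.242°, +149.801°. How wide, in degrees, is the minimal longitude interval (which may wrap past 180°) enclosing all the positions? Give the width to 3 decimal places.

Sort the longitudes: -162.746°, -156.242°, +149.801°.
Eastward gaps between consecutive values (wrapping around): 6.504°, 306.043°, 47.453°.
Largest gap = 306.043° ⇒ minimal covering band is its complement: 360° − 306.043° = 53.957°.
Band runs from +149.801° eastward to -156.242°, crossing the antimeridian.

53.957°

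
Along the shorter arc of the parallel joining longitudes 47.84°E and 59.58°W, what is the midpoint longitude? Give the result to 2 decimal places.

5.87°W

Signed shortest Δλ from +47.84° to -59.58° is -107.42°.
Midpoint longitude = +47.84° + (-107.42°)/2 = +47.84° − 53.71° = -5.87°.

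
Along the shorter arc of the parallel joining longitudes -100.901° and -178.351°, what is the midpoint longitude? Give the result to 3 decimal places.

Signed shortest Δλ from -100.901° to -178.351° is -77.450°.
Midpoint longitude = -100.901° + (-77.450°)/2 = -100.901° − 38.725° = -139.626°.

-139.626°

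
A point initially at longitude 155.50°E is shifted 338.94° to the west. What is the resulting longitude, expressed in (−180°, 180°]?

Start at +155.50°; shift −338.94° → -183.44°.
-183.44° lies outside (−180°, 180°]; add 360° → +176.56°.

176.56°E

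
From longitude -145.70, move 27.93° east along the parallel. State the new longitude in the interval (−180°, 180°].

Start at -145.70°; shift +27.93° → -117.77°.
-117.77° already lies in (−180°, 180°].

-117.77°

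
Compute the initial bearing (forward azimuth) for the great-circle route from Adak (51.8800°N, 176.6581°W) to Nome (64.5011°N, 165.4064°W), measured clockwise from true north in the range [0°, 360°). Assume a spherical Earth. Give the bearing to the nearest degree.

20°

Δλ = -165.4064 − -176.6581 = 11.2517°.
θ = atan2( sin Δλ · cos φ₂ , cos φ₁ · sin φ₂ − sin φ₁ · cos φ₂ · cos Δλ )
  = atan2(0.08400, 0.22501) = 20.471° → normalised to [0°, 360°): 20.471°.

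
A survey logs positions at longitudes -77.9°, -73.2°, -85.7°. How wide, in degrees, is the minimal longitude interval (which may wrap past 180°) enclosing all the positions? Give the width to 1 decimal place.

12.5°

Sort the longitudes: -85.7°, -77.9°, -73.2°.
Eastward gaps between consecutive values (wrapping around): 7.8°, 4.7°, 347.5°.
Largest gap = 347.5° ⇒ minimal covering band is its complement: 360° − 347.5° = 12.5°.
Band runs from -85.7° eastward to -73.2°.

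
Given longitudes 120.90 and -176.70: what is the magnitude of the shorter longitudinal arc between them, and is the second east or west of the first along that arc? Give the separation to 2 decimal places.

Raw difference: -176.70 − 120.90 = -297.6°.
Normalise into (−180°, 180°]: -297.6° + 360° = 62.4°.
Positive ⇒ the second point lies to the east; separation 62.40°.

62.40° east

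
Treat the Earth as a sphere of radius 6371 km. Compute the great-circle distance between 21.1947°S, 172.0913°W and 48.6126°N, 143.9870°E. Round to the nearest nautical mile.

4806 nmi

Δλ = 143.9870 − -172.0913 = 316.0783°; wrapped into (−180°, 180°]: -43.9217°.
Δφ = 48.6126 − -21.1947 = 69.8073°.
a = sin²(Δφ/2) + cos φ₁ · cos φ₂ · sin²(Δλ/2) = 0.413621.
c = 2·atan2(√a, √(1−a)) = 1.39717 rad → d = 6371·c ≈ 8901.36 km ≈ 4806.35 nmi.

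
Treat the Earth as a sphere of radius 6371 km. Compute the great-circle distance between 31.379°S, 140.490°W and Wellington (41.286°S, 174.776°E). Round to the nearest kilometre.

Δλ = 174.776 − -140.490 = 315.266°; wrapped into (−180°, 180°]: -44.734°.
Δφ = -41.286 − -31.379 = -9.907°.
a = sin²(Δφ/2) + cos φ₁ · cos φ₂ · sin²(Δλ/2) = 0.100354.
c = 2·atan2(√a, √(1−a)) = 0.64468 rad → d = 6371·c ≈ 4107.26 km.

4107 km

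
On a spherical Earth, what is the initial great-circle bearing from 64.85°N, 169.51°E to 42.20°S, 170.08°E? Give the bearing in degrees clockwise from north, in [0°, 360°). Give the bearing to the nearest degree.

Δλ = 170.08 − 169.51 = 0.57°.
θ = atan2( sin Δλ · cos φ₂ , cos φ₁ · sin φ₂ − sin φ₁ · cos φ₂ · cos Δλ )
  = atan2(0.00737, -0.95602) = 179.558° → normalised to [0°, 360°): 179.558°.

180°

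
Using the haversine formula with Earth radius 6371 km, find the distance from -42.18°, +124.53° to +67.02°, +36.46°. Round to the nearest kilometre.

Δλ = 36.46 − 124.53 = -88.07°.
Δφ = 67.02 − -42.18 = 109.20°.
a = sin²(Δφ/2) + cos φ₁ · cos φ₂ · sin²(Δλ/2) = 0.804216.
c = 2·atan2(√a, √(1−a)) = 2.22488 rad → d = 6371·c ≈ 14174.71 km.

14175 km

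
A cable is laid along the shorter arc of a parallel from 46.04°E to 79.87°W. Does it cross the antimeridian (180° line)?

Signed shortest Δλ = ((-79.87 − 46.04 + 180) mod 360) − 180 = -125.91°.
Going west by 125.91° from +46.04° reaches -79.87° without touching 180°.

No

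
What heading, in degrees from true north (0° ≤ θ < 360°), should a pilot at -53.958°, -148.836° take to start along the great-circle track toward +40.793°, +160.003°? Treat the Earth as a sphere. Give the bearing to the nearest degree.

Δλ = 160.003 − -148.836 = 308.839°; wrapped into (−180°, 180°]: -51.161°.
θ = atan2( sin Δλ · cos φ₂ , cos φ₁ · sin φ₂ − sin φ₁ · cos φ₂ · cos Δλ )
  = atan2(-0.58969, 0.76831) = -37.507° → normalised to [0°, 360°): 322.493°.

322°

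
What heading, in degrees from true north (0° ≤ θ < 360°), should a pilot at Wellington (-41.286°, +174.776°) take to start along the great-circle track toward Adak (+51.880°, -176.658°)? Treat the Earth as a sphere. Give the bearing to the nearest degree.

Δλ = -176.658 − 174.776 = -351.434°; wrapped into (−180°, 180°]: 8.566°.
θ = atan2( sin Δλ · cos φ₂ , cos φ₁ · sin φ₂ − sin φ₁ · cos φ₂ · cos Δλ )
  = atan2(0.09195, 0.99393) = 5.285° → normalised to [0°, 360°): 5.285°.

5°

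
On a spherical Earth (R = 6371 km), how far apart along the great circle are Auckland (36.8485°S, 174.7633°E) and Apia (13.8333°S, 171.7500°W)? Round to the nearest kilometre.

2888 km

Δλ = -171.7500 − 174.7633 = -346.5133°; wrapped into (−180°, 180°]: 13.4867°.
Δφ = -13.8333 − -36.8485 = 23.0152°.
a = sin²(Δφ/2) + cos φ₁ · cos φ₂ · sin²(Δλ/2) = 0.050513.
c = 2·atan2(√a, √(1−a)) = 0.45337 rad → d = 6371·c ≈ 2888.45 km.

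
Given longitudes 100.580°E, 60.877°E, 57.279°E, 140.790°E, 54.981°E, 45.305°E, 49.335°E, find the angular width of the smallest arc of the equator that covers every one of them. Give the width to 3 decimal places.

95.485°

Sort the longitudes: +45.305°, +49.335°, +54.981°, +57.279°, +60.877°, +100.580°, +140.790°.
Eastward gaps between consecutive values (wrapping around): 4.030°, 5.646°, 2.298°, 3.598°, 39.703°, 40.210°, 264.515°.
Largest gap = 264.515° ⇒ minimal covering band is its complement: 360° − 264.515° = 95.485°.
Band runs from +45.305° eastward to +140.790°.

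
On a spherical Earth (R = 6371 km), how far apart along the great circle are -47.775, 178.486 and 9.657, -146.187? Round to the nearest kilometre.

7272 km

Δλ = -146.187 − 178.486 = -324.673°; wrapped into (−180°, 180°]: 35.327°.
Δφ = 9.657 − -47.775 = 57.432°.
a = sin²(Δφ/2) + cos φ₁ · cos φ₂ · sin²(Δλ/2) = 0.291846.
c = 2·atan2(√a, √(1−a)) = 1.14142 rad → d = 6371·c ≈ 7271.96 km.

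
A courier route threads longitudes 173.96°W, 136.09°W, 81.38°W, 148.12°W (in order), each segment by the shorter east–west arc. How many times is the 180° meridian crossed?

0

Leg 1: -173.96° → -136.09°, shortest Δλ = 37.87° (east) — does not cross 180°.
Leg 2: -136.09° → -81.38°, shortest Δλ = 54.71° (east) — does not cross 180°.
Leg 3: -81.38° → -148.12°, shortest Δλ = -66.74° (west) — does not cross 180°.
Total crossings: 0.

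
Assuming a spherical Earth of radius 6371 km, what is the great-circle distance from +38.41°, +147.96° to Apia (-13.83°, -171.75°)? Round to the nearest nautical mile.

Δλ = -171.75 − 147.96 = -319.71°; wrapped into (−180°, 180°]: 40.29°.
Δφ = -13.83 − 38.41 = -52.24°.
a = sin²(Δφ/2) + cos φ₁ · cos φ₂ · sin²(Δλ/2) = 0.284068.
c = 2·atan2(√a, √(1−a)) = 1.12424 rad → d = 6371·c ≈ 7162.53 km ≈ 3867.46 nmi.

3867 nmi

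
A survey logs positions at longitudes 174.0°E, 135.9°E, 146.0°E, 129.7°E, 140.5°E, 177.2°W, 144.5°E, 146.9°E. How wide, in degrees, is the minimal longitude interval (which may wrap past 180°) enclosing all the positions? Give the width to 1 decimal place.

53.1°

Sort the longitudes: -177.2°, +129.7°, +135.9°, +140.5°, +144.5°, +146.0°, +146.9°, +174.0°.
Eastward gaps between consecutive values (wrapping around): 306.9°, 6.2°, 4.6°, 4.0°, 1.5°, 0.9°, 27.1°, 8.8°.
Largest gap = 306.9° ⇒ minimal covering band is its complement: 360° − 306.9° = 53.1°.
Band runs from +129.7° eastward to -177.2°, crossing the antimeridian.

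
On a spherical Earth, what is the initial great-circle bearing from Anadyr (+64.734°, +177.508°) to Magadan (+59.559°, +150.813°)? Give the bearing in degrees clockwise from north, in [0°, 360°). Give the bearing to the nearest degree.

Δλ = 150.813 − 177.508 = -26.695°.
θ = atan2( sin Δλ · cos φ₂ , cos φ₁ · sin φ₂ − sin φ₁ · cos φ₂ · cos Δλ )
  = atan2(-0.22761, -0.04136) = -100.299° → normalised to [0°, 360°): 259.701°.

260°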